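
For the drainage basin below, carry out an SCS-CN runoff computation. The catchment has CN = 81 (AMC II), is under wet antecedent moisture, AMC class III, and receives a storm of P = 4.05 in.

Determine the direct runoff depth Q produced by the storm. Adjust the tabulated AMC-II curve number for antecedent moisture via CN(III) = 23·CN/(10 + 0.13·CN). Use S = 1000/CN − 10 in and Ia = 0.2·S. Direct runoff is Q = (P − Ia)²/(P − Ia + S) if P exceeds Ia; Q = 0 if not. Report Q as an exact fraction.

Adjust CN=81 to AMC III: 23·81/(10 + 0.13·81) → 1863 ÷ (2053/100) = 186300/2053 ≈ 90.745
Max retention: S = 1000/(186300/2053) − 10 = 1900/1863 in (≈ 1.020 in)
Ia = 0.2S: 0.2·1.020 = 0.204 in (exactly 380/1863)
Since P=4.050 > Ia=0.204: effective rainfall P−Ia = 143303/37260 in
Runoff Q = (P−Ia)²/(P−Ia+S) = (3.846)²/(3.846+1.020) = 20535749809/6755349780 ≈ 3.040 in

Q = 20535749809/6755349780 in ≈ 3.040 in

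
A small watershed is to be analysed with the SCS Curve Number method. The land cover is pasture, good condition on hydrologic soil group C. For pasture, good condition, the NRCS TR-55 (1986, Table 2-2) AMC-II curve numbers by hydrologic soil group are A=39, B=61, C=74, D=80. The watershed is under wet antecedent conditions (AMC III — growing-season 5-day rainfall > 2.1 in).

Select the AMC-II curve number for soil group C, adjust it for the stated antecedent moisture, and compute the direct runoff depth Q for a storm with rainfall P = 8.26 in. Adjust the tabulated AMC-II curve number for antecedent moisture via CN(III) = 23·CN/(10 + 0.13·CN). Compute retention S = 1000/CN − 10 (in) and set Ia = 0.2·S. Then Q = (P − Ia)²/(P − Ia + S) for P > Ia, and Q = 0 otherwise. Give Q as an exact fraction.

NRCS table: pasture, good condition, soil group C → CN(II) = 74
Wet (AMC III): CN(III) = 23·74/(10 + 0.13·74) = 1702/(981/50) = 85100/981 ≈ 86.748
Retention S: 1000/CN − 10 with CN=86.748 → S = 1300/851 ≈ 1.528 in
Ia = 0.2·(1300/851) = 260/851 in ≈ 0.306 in
Excess rainfall: 8.260 − 0.306 = 7.954 in; P > Ia so Q > 0
Q = (338463/42550)²/((338463/42550) + 1300/851) = (114557202369/1810502500)/(403463/42550) = 114557202369/17167350650 in ≈ 6.673 in

Q = 114557202369/17167350650 in ≈ 6.673 in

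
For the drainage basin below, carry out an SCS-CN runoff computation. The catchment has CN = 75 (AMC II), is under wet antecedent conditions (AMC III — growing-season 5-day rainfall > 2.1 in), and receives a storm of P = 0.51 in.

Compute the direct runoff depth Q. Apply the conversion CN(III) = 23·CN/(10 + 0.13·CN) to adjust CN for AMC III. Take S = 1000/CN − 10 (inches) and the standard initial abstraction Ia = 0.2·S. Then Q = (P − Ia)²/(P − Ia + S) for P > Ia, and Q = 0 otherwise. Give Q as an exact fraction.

Wet (AMC III): CN(III) = 23·75/(10 + 0.13·75) = 1725/(79/4) = 6900/79 ≈ 87.342
S = 1000/(6900/79) − 10 = 100/69 in ≈ 1.449 in
Ia = 0.2·(100/69) = 20/69 in ≈ 0.290 in
Excess rainfall: 0.510 − 0.290 = 0.220 in; P > Ia so Q > 0
Q = (1519/6900)²/((1519/6900) + 100/69) = (2307361/47610000)/(11519/6900) = 2307361/79481100 in ≈ 0.029 in

Q = 2307361/79481100 in ≈ 0.029 in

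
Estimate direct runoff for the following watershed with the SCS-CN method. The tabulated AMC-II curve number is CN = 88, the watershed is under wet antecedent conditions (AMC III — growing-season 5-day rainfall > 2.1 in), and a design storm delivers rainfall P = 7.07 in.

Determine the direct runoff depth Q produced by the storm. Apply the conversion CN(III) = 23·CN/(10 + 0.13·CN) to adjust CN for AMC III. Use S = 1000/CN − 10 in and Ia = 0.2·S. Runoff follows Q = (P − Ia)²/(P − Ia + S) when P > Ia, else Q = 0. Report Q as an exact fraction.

Wet (AMC III): CN(III) = 23·88/(10 + 0.13·88) = 2024/(536/25) = 6325/67 ≈ 94.403
Max retention: S = 1000/(6325/67) − 10 = 150/253 in (≈ 0.593 in)
Initial abstraction Ia = S/5 = (150/253)/5 = 30/253 ≈ 0.119 in
Excess rainfall: 7.070 − 0.119 = 6.951 in; P > Ia so Q > 0
Q: (175871/25300)² ÷ (190871/25300) = 30930608641/4829036300 in (≈ 6.405 in)

Q = 30930608641/4829036300 in ≈ 6.405 in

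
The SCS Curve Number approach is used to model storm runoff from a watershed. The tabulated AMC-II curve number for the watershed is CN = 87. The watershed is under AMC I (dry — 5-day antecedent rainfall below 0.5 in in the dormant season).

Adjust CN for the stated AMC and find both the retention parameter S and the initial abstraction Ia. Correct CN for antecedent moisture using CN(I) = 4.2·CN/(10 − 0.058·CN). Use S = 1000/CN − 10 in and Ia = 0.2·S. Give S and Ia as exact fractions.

Adjust CN=87 to AMC I: 4.2·87/(10 − 0.058·87) → (1827/5) ÷ (2477/500) = 182700/2477 ≈ 73.759
Max retention: S = 1000/(182700/2477) − 10 = 6500/1827 in (≈ 3.558 in)
Initial abstraction Ia = S/5 = (6500/1827)/5 = 1300/1827 ≈ 0.712 in

S = 6500/1827 in ≈ 3.558 in; Ia = 1300/1827 in ≈ 0.712 in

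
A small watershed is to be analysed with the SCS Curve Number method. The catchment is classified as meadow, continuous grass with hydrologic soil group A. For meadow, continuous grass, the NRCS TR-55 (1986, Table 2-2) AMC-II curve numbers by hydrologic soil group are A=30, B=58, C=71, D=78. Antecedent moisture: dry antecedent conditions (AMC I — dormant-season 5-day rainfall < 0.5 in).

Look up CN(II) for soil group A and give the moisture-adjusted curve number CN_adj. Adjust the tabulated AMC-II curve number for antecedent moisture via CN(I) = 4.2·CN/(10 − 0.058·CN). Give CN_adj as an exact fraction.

NRCS table: meadow, continuous grass, soil group A → CN(II) = 30
Dry (AMC I): CN(I) = 4.2·30/(10 − 0.058·30) = 126/(413/50) = 900/59 ≈ 15.254

CN_adj = 900/59 ≈ 15.254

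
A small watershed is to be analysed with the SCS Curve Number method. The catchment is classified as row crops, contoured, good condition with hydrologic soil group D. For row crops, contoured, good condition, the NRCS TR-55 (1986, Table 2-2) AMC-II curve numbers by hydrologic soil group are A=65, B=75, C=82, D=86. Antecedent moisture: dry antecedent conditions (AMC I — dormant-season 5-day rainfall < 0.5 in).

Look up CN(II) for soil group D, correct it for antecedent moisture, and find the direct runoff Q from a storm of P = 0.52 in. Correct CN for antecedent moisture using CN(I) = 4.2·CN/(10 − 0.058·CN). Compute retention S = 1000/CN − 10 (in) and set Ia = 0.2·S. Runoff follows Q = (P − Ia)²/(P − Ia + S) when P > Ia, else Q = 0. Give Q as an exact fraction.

Q = 0 in ≈ 0.000 in

NRCS table: row crops, contoured, good condition, soil group D → CN(II) = 86
Dry (AMC I): CN(I) = 4.2·86/(10 − 0.058·86) = (1806/5)/(1253/250) = 12900/179 ≈ 72.067
Retention S: 1000/CN − 10 with CN=72.067 → S = 500/129 ≈ 3.876 in
Initial abstraction Ia = S/5 = (500/129)/5 = 100/129 ≈ 0.775 in
P = 0.520 ≤ Ia = 0.775 in: entire storm abstracted, Q = 0.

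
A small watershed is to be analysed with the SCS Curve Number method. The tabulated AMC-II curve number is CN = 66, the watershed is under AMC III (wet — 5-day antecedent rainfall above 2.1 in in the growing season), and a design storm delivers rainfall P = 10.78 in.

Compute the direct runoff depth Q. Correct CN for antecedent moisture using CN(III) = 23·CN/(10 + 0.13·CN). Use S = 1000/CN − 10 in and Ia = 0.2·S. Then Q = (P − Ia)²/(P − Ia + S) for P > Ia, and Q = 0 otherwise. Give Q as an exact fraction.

Wet (AMC III): CN(III) = 23·66/(10 + 0.13·66) = 1518/(929/50) = 75900/929 ≈ 81.701
S = 1000/(75900/929) − 10 = 1700/759 in ≈ 2.240 in
Initial abstraction Ia = S/5 = (1700/759)/5 = 340/759 ≈ 0.448 in
P − Ia = 10.780 − 0.448 = 392101/37950 ≈ 10.332 in (> 0, runoff occurs)
Q = (392101/37950)²/((392101/37950) + 1700/759) = (153743194201/1440202500)/(477101/37950) = 153743194201/18105982950 in ≈ 8.491 in

Q = 153743194201/18105982950 in ≈ 8.491 in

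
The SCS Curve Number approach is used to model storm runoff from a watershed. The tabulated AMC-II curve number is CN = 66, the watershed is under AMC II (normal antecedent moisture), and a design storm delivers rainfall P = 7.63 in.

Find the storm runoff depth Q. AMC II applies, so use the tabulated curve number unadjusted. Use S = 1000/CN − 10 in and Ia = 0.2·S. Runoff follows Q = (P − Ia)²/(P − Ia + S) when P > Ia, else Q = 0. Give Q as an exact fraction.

CN(II) = 66; AMC II needs no correction.
S = 1000/66 − 10 = 170/33 in ≈ 5.152 in
Initial abstraction Ia = S/5 = (170/33)/5 = 34/33 ≈ 1.030 in
Since P=7.630 > Ia=1.030: effective rainfall P−Ia = 21779/3300 in
Q: (21779/3300)² ÷ (38779/3300) = 474324841/127970700 in (≈ 3.707 in)

Q = 474324841/127970700 in ≈ 3.707 in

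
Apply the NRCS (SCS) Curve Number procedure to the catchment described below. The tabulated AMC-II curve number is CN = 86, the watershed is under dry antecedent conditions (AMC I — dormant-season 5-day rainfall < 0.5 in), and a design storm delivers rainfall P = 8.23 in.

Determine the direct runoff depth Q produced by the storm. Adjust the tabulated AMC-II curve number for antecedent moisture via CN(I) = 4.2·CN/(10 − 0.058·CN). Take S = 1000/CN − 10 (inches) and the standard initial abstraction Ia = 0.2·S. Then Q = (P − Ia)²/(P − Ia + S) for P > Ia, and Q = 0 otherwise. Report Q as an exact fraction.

Q = 9248091889/1885554300 in ≈ 4.905 in

Dry (AMC I): CN(I) = 4.2·86/(10 − 0.058·86) = (1806/5)/(1253/250) = 12900/179 ≈ 72.067
Retention S: 1000/CN − 10 with CN=72.067 → S = 500/129 ≈ 3.876 in
Initial abstraction Ia = S/5 = (500/129)/5 = 100/129 ≈ 0.775 in
Since P=8.230 > Ia=0.775: effective rainfall P−Ia = 96167/12900 in
Runoff Q = (P−Ia)²/(P−Ia+S) = (7.455)²/(7.455+3.876) = 9248091889/1885554300 ≈ 4.905 in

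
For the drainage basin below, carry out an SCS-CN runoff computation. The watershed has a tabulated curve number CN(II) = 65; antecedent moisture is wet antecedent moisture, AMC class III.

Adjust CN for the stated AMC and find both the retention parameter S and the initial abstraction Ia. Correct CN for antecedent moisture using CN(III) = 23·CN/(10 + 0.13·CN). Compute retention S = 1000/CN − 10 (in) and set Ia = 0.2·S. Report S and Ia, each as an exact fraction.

Adjust CN=65 to AMC III: 23·65/(10 + 0.13·65) → 1495 ÷ (369/20) = 29900/369 ≈ 81.030
S = 1000/(29900/369) − 10 = 700/299 in ≈ 2.341 in
Initial abstraction Ia = S/5 = (700/299)/5 = 140/299 ≈ 0.468 in

S = 700/299 in ≈ 2.341 in; Ia = 140/299 in ≈ 0.468 in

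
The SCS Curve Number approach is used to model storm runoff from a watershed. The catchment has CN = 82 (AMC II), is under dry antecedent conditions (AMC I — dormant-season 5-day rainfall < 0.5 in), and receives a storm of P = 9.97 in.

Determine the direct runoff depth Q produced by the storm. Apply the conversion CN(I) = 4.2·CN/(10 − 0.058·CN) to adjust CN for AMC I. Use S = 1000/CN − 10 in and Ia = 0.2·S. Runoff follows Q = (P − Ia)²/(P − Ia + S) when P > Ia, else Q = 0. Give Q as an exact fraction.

Q = 65607187321/11656189300 in ≈ 5.629 in

Dry (AMC I): CN(I) = 4.2·82/(10 − 0.058·82) = (1722/5)/(1311/250) = 28700/437 ≈ 65.675
Retention S: 1000/CN − 10 with CN=65.675 → S = 1500/287 ≈ 5.226 in
Ia = 0.2·(1500/287) = 300/287 in ≈ 1.045 in
P − Ia = 9.970 − 1.045 = 256139/28700 ≈ 8.925 in (> 0, runoff occurs)
Q: (256139/28700)² ÷ (406139/28700) = 65607187321/11656189300 in (≈ 5.629 in)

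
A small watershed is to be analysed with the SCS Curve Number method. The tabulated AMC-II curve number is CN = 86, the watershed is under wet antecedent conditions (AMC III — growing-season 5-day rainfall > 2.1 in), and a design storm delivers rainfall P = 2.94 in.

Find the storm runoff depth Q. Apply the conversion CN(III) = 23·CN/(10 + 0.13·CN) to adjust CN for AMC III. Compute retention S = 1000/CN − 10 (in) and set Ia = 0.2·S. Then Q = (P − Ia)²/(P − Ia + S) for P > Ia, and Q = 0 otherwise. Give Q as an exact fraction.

Adjust CN=86 to AMC III: 23·86/(10 + 0.13·86) → 1978 ÷ (1059/50) = 98900/1059 ≈ 93.390
Max retention: S = 1000/(98900/1059) − 10 = 700/989 in (≈ 0.708 in)
Initial abstraction Ia = S/5 = (700/989)/5 = 140/989 ≈ 0.142 in
Since P=2.940 > Ia=0.142: effective rainfall P−Ia = 138383/49450 in
Q: (138383/49450)² ÷ (173383/49450) = 2735693527/1224827050 in (≈ 2.234 in)

Q = 2735693527/1224827050 in ≈ 2.234 in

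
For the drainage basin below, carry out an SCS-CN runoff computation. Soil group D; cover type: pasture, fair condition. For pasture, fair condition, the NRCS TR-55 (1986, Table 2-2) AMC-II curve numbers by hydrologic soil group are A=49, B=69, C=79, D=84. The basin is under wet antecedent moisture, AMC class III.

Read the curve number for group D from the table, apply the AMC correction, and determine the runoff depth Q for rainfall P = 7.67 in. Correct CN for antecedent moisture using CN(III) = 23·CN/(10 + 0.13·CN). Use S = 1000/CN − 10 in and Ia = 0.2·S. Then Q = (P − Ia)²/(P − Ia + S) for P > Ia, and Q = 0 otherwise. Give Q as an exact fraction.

Q = 131377976521/19438866300 in ≈ 6.759 in

NRCS table: pasture, fair condition, soil group D → CN(II) = 84
Wet (AMC III): CN(III) = 23·84/(10 + 0.13·84) = 1932/(523/25) = 48300/523 ≈ 92.352
Retention S: 1000/CN − 10 with CN=92.352 → S = 400/483 ≈ 0.828 in
Ia = 0.2S: 0.2·0.828 = 0.166 in (exactly 80/483)
Excess rainfall: 7.670 − 0.166 = 7.504 in; P > Ia so Q > 0
Q = (362461/48300)²/((362461/48300) + 400/483) = (131377976521/2332890000)/(402461/48300) = 131377976521/19438866300 in ≈ 6.759 in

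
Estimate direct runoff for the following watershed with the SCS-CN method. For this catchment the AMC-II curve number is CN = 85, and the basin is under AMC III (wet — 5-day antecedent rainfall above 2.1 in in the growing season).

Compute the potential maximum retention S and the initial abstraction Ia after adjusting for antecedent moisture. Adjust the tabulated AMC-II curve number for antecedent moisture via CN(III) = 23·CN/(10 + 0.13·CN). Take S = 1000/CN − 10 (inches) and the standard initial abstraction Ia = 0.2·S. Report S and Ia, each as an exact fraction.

Wet (AMC III): CN(III) = 23·85/(10 + 0.13·85) = 1955/(421/20) = 39100/421 ≈ 92.874
Max retention: S = 1000/(39100/421) − 10 = 300/391 in (≈ 0.767 in)
Ia = 0.2·(300/391) = 60/391 in ≈ 0.153 in

S = 300/391 in ≈ 0.767 in; Ia = 60/391 in ≈ 0.153 in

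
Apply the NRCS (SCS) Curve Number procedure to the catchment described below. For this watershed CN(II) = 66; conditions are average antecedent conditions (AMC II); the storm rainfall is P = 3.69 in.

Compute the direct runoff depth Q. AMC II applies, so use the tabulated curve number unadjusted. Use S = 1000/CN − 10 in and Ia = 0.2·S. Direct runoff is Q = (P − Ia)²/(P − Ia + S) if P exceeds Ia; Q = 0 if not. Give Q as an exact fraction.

Q = 77035729/85064100 in ≈ 0.906 in

CN(II) = 66; AMC II needs no correction.
Retention S: 1000/CN − 10 with CN=66.000 → S = 170/33 ≈ 5.152 in
Ia = 0.2S: 0.2·5.152 = 1.030 in (exactly 34/33)
Since P=3.690 > Ia=1.030: effective rainfall P−Ia = 8777/3300 in
Q: (8777/3300)² ÷ (25777/3300) = 77035729/85064100 in (≈ 0.906 in)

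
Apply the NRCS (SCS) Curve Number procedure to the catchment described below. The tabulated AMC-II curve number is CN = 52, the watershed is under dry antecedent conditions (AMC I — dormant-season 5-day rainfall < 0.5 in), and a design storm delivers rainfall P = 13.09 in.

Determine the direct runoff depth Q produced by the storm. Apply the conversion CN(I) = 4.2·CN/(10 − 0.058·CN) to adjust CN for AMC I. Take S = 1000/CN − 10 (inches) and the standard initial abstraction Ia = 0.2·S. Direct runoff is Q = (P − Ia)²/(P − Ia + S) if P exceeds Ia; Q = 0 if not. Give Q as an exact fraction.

Q = 6259816161/2539982900 in ≈ 2.465 in

Adjust CN=52 to AMC I: 4.2·52/(10 − 0.058·52) → (1092/5) ÷ (873/125) = 9100/291 ≈ 31.271
Max retention: S = 1000/(9100/291) − 10 = 2000/91 in (≈ 21.978 in)
Ia = 0.2·(2000/91) = 400/91 in ≈ 4.396 in
Excess rainfall: 13.090 − 4.396 = 8.694 in; P > Ia so Q > 0
Runoff Q = (P−Ia)²/(P−Ia+S) = (8.694)²/(8.694+21.978) = 6259816161/2539982900 ≈ 2.465 in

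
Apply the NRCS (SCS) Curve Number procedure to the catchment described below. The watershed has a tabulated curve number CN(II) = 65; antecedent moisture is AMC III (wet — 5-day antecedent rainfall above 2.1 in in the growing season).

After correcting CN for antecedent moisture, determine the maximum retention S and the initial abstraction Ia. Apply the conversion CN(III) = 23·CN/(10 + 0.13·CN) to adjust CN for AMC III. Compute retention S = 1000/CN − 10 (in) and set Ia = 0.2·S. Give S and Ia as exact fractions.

S = 700/299 in ≈ 2.341 in; Ia = 140/299 in ≈ 0.468 in

CN(III) from CN(II)=65: (23·65)/(10 + 0.13·65) = 29900/369 ≈ 81.030
Max retention: S = 1000/(29900/369) − 10 = 700/299 in (≈ 2.341 in)
Ia = 0.2S: 0.2·2.341 = 0.468 in (exactly 140/299)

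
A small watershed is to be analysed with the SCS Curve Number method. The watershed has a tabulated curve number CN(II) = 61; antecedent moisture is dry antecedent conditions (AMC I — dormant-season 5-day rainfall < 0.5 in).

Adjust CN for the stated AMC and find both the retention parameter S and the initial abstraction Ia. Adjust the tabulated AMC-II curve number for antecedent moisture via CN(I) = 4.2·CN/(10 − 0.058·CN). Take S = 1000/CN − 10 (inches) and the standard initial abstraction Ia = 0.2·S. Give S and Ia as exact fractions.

Adjust CN=61 to AMC I: 4.2·61/(10 − 0.058·61) → (1281/5) ÷ (3231/500) = 42700/1077 ≈ 39.647
Max retention: S = 1000/(42700/1077) − 10 = 6500/427 in (≈ 15.222 in)
Ia = 0.2S: 0.2·15.222 = 3.044 in (exactly 1300/427)

S = 6500/427 in ≈ 15.222 in; Ia = 1300/427 in ≈ 3.044 in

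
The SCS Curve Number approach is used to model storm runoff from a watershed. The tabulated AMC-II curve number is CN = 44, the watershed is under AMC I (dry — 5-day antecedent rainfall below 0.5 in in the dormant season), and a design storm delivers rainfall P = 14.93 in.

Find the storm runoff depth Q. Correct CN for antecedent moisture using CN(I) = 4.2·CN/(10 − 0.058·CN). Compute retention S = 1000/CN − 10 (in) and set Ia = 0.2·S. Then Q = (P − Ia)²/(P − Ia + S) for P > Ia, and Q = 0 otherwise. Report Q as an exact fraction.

CN(I) from CN(II)=44: (4.2·44)/(10 − 0.058·44) = 3300/133 ≈ 24.812
Retention S: 1000/CN − 10 with CN=24.812 → S = 1000/33 ≈ 30.303 in
Ia = 0.2·(1000/33) = 200/33 in ≈ 6.061 in
Since P=14.930 > Ia=6.061: effective rainfall P−Ia = 29269/3300 in
Q: (29269/3300)² ÷ (129269/3300) = 856674361/426587700 in (≈ 2.008 in)

Q = 856674361/426587700 in ≈ 2.008 in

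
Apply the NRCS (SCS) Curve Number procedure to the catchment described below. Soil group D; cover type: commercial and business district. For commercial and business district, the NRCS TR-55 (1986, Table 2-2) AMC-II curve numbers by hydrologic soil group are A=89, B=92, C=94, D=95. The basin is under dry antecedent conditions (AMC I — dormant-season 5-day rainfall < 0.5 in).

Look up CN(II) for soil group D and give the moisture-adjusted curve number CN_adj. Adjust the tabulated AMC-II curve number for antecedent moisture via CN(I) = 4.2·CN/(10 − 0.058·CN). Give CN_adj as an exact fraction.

NRCS table: commercial and business district, soil group D → CN(II) = 95
CN(I) from CN(II)=95: (4.2·95)/(10 − 0.058·95) = 39900/449 ≈ 88.864

CN_adj = 39900/449 ≈ 88.864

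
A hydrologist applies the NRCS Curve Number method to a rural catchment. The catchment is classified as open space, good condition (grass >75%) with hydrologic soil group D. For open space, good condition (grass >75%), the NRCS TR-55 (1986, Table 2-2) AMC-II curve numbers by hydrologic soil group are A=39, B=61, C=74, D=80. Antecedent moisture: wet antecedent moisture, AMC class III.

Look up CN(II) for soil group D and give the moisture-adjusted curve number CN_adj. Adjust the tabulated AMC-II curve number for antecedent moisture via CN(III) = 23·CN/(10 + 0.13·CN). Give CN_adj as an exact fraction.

NRCS table: open space, good condition (grass >75%), soil group D → CN(II) = 80
Wet (AMC III): CN(III) = 23·80/(10 + 0.13·80) = 1840/(102/5) = 4600/51 ≈ 90.196

CN_adj = 4600/51 ≈ 90.196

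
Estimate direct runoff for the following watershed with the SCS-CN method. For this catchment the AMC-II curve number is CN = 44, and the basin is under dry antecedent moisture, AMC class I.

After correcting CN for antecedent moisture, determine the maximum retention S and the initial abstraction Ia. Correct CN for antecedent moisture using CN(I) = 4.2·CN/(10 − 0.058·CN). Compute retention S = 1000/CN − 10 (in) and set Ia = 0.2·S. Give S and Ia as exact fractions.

CN(I) from CN(II)=44: (4.2·44)/(10 − 0.058·44) = 3300/133 ≈ 24.812
Max retention: S = 1000/(3300/133) − 10 = 1000/33 in (≈ 30.303 in)
Initial abstraction Ia = S/5 = (1000/33)/5 = 200/33 ≈ 6.061 in

S = 1000/33 in ≈ 30.303 in; Ia = 200/33 in ≈ 6.061 in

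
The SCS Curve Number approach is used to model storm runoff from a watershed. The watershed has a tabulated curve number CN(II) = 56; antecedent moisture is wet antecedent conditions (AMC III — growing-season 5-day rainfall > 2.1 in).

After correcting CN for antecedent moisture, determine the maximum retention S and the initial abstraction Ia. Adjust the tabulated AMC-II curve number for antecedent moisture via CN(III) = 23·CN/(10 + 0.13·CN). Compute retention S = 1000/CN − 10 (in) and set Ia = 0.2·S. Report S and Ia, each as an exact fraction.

Wet (AMC III): CN(III) = 23·56/(10 + 0.13·56) = 1288/(432/25) = 4025/54 ≈ 74.537
Max retention: S = 1000/(4025/54) − 10 = 550/161 in (≈ 3.416 in)
Ia = 0.2S: 0.2·3.416 = 0.683 in (exactly 110/161)

S = 550/161 in ≈ 3.416 in; Ia = 110/161 in ≈ 0.683 in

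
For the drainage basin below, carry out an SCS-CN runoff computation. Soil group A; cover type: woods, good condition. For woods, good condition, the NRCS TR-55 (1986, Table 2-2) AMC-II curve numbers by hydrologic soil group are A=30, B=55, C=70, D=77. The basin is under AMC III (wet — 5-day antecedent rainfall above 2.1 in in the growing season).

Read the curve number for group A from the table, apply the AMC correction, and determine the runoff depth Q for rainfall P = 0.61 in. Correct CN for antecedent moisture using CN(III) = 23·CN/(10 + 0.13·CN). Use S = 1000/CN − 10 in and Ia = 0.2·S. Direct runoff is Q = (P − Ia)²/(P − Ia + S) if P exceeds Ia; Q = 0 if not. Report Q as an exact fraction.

Q = 0 in ≈ 0.000 in

NRCS table: woods, good condition, soil group A → CN(II) = 30
CN(III) from CN(II)=30: (23·30)/(10 + 0.13·30) = 6900/139 ≈ 49.640
S = 1000/(6900/139) − 10 = 700/69 in ≈ 10.145 in
Initial abstraction Ia = S/5 = (700/69)/5 = 140/69 ≈ 2.029 in
P = 0.610 ≤ Ia = 2.029 in: entire storm abstracted, Q = 0.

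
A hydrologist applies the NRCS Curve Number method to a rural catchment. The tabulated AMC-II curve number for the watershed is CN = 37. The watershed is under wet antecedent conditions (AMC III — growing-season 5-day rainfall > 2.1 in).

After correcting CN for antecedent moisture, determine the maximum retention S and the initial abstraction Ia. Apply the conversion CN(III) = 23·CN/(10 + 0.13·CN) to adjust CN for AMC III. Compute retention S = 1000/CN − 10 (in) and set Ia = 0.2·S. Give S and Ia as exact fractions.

S = 6300/851 in ≈ 7.403 in; Ia = 1260/851 in ≈ 1.481 in

Adjust CN=37 to AMC III: 23·37/(10 + 0.13·37) → 851 ÷ (1481/100) = 85100/1481 ≈ 57.461
Max retention: S = 1000/(85100/1481) − 10 = 6300/851 in (≈ 7.403 in)
Ia = 0.2·(6300/851) = 1260/851 in ≈ 1.481 in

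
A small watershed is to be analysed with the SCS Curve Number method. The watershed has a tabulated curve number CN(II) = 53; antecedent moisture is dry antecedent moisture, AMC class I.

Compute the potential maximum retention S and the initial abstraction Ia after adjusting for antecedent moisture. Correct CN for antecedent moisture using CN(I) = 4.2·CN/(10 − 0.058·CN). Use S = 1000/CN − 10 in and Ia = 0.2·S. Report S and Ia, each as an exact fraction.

S = 23500/1113 in ≈ 21.114 in; Ia = 4700/1113 in ≈ 4.223 in

Adjust CN=53 to AMC I: 4.2·53/(10 − 0.058·53) → (1113/5) ÷ (3463/500) = 111300/3463 ≈ 32.140
S = 1000/(111300/3463) − 10 = 23500/1113 in ≈ 21.114 in
Initial abstraction Ia = S/5 = (23500/1113)/5 = 4700/1113 ≈ 4.223 in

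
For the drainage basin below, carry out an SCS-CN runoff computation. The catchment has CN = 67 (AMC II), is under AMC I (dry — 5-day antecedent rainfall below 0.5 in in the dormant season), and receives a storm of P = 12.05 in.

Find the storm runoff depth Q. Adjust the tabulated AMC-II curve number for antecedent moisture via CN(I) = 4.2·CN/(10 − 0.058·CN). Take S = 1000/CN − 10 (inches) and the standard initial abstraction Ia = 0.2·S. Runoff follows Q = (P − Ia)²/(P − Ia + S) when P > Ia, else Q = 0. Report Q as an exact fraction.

Q = 8286278841/1885652020 in ≈ 4.394 in

Dry (AMC I): CN(I) = 4.2·67/(10 − 0.058·67) = (1407/5)/(3057/500) = 46900/1019 ≈ 46.026
Max retention: S = 1000/(46900/1019) − 10 = 5500/469 in (≈ 11.727 in)
Ia = 0.2S: 0.2·11.727 = 2.345 in (exactly 1100/469)
Excess rainfall: 12.050 − 2.345 = 9.705 in; P > Ia so Q > 0
Q = (91029/9380)²/((91029/9380) + 5500/469) = (8286278841/87984400)/(201029/9380) = 8286278841/1885652020 in ≈ 4.394 in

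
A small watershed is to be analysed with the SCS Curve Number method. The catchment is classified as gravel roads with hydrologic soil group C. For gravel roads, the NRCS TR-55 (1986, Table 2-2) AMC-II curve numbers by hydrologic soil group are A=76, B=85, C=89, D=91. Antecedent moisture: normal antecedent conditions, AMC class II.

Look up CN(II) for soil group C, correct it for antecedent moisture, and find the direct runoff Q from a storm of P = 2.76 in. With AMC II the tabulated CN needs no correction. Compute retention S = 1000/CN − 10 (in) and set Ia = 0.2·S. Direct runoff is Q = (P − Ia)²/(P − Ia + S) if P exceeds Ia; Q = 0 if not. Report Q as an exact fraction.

Q = 31259281/18558725 in ≈ 1.684 in

NRCS table: gravel roads, soil group C → CN(II) = 89
Average conditions: CN = 89 (no AMC adjustment).
Retention S: 1000/CN − 10 with CN=89.000 → S = 110/89 ≈ 1.236 in
Ia = 0.2S: 0.2·1.236 = 0.247 in (exactly 22/89)
Excess rainfall: 2.760 − 0.247 = 2.513 in; P > Ia so Q > 0
Q: (5591/2225)² ÷ (8341/2225) = 31259281/18558725 in (≈ 1.684 in)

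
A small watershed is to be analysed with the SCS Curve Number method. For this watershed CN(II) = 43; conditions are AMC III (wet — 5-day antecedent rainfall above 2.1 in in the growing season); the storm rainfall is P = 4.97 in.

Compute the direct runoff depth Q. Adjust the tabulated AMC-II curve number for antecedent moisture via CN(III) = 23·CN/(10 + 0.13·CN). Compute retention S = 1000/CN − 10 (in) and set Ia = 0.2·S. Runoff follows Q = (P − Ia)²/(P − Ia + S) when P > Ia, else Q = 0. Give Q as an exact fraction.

Adjust CN=43 to AMC III: 23·43/(10 + 0.13·43) → 989 ÷ (1559/100) = 98900/1559 ≈ 63.438
Retention S: 1000/CN − 10 with CN=63.438 → S = 5700/989 ≈ 5.763 in
Ia = 0.2S: 0.2·5.763 = 1.153 in (exactly 1140/989)
P − Ia = 4.970 − 1.153 = 377533/98900 ≈ 3.817 in (> 0, runoff occurs)
Runoff Q = (P−Ia)²/(P−Ia+S) = (3.817)²/(3.817+5.763) = 142531166089/93711013700 ≈ 1.521 in

Q = 142531166089/93711013700 in ≈ 1.521 in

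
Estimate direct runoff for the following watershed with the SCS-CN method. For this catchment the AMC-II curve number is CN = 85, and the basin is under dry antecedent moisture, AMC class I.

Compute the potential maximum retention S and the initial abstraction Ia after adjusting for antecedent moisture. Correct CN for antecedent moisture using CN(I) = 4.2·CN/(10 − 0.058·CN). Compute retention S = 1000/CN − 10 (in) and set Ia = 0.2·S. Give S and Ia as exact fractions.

S = 500/119 in ≈ 4.202 in; Ia = 100/119 in ≈ 0.840 in

Dry (AMC I): CN(I) = 4.2·85/(10 − 0.058·85) = 357/(507/100) = 11900/169 ≈ 70.414
Retention S: 1000/CN − 10 with CN=70.414 → S = 500/119 ≈ 4.202 in
Ia = 0.2S: 0.2·4.202 = 0.840 in (exactly 100/119)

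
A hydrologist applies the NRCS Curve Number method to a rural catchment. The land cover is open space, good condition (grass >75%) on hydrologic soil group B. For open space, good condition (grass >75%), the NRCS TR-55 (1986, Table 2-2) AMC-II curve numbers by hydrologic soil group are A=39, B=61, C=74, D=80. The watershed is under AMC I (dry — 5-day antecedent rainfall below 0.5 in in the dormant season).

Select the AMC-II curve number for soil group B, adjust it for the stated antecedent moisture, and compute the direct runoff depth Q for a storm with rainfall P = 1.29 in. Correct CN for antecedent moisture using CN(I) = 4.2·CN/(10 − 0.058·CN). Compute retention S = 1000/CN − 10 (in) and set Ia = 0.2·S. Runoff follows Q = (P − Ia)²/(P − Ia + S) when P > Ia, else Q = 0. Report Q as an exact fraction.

Q = 0 in ≈ 0.000 in

NRCS table: open space, good condition (grass >75%), soil group B → CN(II) = 61
Dry (AMC I): CN(I) = 4.2·61/(10 − 0.058·61) = (1281/5)/(3231/500) = 42700/1077 ≈ 39.647
S = 1000/(42700/1077) − 10 = 6500/427 in ≈ 15.222 in
Ia = 0.2S: 0.2·15.222 = 3.044 in (exactly 1300/427)
P = 1.290 ≤ Ia = 3.044 in: entire storm abstracted, Q = 0.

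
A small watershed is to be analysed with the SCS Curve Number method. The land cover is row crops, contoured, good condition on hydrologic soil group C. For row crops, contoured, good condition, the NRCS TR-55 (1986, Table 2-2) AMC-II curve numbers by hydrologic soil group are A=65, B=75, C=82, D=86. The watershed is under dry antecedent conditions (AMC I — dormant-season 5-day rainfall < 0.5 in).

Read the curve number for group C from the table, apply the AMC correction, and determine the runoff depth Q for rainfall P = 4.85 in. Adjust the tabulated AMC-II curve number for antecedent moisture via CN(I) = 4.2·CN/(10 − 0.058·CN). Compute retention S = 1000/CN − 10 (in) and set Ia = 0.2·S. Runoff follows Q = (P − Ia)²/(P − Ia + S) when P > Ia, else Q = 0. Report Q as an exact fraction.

Q = 476941921/297555860 in ≈ 1.603 in

NRCS table: row crops, contoured, good condition, soil group C → CN(II) = 82
Dry (AMC I): CN(I) = 4.2·82/(10 − 0.058·82) = (1722/5)/(1311/250) = 28700/437 ≈ 65.675
Max retention: S = 1000/(28700/437) − 10 = 1500/287 in (≈ 5.226 in)
Initial abstraction Ia = S/5 = (1500/287)/5 = 300/287 ≈ 1.045 in
Excess rainfall: 4.850 − 1.045 = 3.805 in; P > Ia so Q > 0
Q: (21839/5740)² ÷ (51839/5740) = 476941921/297555860 in (≈ 1.603 in)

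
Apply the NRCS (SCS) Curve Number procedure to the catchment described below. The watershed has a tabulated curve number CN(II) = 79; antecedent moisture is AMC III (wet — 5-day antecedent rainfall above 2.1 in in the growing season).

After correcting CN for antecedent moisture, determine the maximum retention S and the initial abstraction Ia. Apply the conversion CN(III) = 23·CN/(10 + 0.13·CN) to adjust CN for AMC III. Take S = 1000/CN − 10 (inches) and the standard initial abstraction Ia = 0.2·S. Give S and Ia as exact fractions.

Adjust CN=79 to AMC III: 23·79/(10 + 0.13·79) → 1817 ÷ (2027/100) = 181700/2027 ≈ 89.640
S = 1000/(181700/2027) − 10 = 2100/1817 in ≈ 1.156 in
Initial abstraction Ia = S/5 = (2100/1817)/5 = 420/1817 ≈ 0.231 in

S = 2100/1817 in ≈ 1.156 in; Ia = 420/1817 in ≈ 0.231 in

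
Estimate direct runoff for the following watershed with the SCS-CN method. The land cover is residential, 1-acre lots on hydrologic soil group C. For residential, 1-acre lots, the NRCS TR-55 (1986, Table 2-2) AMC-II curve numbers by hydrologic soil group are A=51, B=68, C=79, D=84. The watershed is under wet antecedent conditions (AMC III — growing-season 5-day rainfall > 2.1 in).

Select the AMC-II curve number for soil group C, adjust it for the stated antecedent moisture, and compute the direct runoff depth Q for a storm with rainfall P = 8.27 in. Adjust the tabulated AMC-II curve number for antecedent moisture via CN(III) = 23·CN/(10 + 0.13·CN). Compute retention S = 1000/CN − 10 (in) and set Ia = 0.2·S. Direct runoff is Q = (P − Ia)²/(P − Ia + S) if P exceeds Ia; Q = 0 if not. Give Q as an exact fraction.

Q = 2133524714281/303558740300 in ≈ 7.028 in

NRCS table: residential, 1-acre lots, soil group C → CN(II) = 79
CN(III) from CN(II)=79: (23·79)/(10 + 0.13·79) = 181700/2027 ≈ 89.640
Max retention: S = 1000/(181700/2027) − 10 = 2100/1817 in (≈ 1.156 in)
Ia = 0.2·(2100/1817) = 420/1817 in ≈ 0.231 in
P − Ia = 8.270 − 0.231 = 1460659/181700 ≈ 8.039 in (> 0, runoff occurs)
Q: (1460659/181700)² ÷ (1670659/181700) = 2133524714281/303558740300 in (≈ 7.028 in)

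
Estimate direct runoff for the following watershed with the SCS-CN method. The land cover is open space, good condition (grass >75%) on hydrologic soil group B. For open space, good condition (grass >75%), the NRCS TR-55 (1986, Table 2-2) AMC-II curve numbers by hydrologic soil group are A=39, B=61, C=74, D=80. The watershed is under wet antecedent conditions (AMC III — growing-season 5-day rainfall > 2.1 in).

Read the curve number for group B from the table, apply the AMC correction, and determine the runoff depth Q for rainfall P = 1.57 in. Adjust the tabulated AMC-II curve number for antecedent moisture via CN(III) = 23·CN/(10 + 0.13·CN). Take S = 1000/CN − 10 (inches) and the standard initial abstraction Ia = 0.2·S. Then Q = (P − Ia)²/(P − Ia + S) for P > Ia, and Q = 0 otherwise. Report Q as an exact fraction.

NRCS table: open space, good condition (grass >75%), soil group B → CN(II) = 61
CN(III) from CN(II)=61: (23·61)/(10 + 0.13·61) = 140300/1793 ≈ 78.249
Max retention: S = 1000/(140300/1793) − 10 = 3900/1403 in (≈ 2.780 in)
Ia = 0.2S: 0.2·2.780 = 0.556 in (exactly 780/1403)
Since P=1.570 > Ia=0.556: effective rainfall P−Ia = 142271/140300 in
Q = (142271/140300)²/((142271/140300) + 3900/1403) = (20241037441/19684090000)/(532271/140300) = 20241037441/74677621300 in ≈ 0.271 in

Q = 20241037441/74677621300 in ≈ 0.271 in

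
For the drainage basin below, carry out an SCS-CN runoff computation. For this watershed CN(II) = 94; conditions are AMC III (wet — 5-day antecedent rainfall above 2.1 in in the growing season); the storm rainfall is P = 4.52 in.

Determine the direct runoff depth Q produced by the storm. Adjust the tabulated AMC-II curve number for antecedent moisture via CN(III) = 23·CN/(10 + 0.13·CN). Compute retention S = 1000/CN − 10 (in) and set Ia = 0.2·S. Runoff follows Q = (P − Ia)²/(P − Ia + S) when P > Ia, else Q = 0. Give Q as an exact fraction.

Q = 14557146409/3463334825 in ≈ 4.203 in

Adjust CN=94 to AMC III: 23·94/(10 + 0.13·94) → 2162 ÷ (1111/50) = 108100/1111 ≈ 97.300
S = 1000/(108100/1111) − 10 = 300/1081 in ≈ 0.278 in
Ia = 0.2·(300/1081) = 60/1081 in ≈ 0.056 in
P − Ia = 4.520 − 0.056 = 120653/27025 ≈ 4.464 in (> 0, runoff occurs)
Q: (120653/27025)² ÷ (128153/27025) = 14557146409/3463334825 in (≈ 4.203 in)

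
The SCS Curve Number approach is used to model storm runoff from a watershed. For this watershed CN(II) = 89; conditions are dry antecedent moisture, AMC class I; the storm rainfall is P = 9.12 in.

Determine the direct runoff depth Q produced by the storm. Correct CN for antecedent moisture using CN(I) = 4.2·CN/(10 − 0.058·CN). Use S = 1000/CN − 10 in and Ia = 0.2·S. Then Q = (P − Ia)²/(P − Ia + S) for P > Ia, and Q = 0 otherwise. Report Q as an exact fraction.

Q = 39726867856/6262691925 in ≈ 6.343 in

CN(I) from CN(II)=89: (4.2·89)/(10 − 0.058·89) = 186900/2419 ≈ 77.263
Retention S: 1000/CN − 10 with CN=77.263 → S = 5500/1869 ≈ 2.943 in
Initial abstraction Ia = S/5 = (5500/1869)/5 = 1100/1869 ≈ 0.589 in
P − Ia = 9.120 − 0.589 = 398632/46725 ≈ 8.531 in (> 0, runoff occurs)
Runoff Q = (P−Ia)²/(P−Ia+S) = (8.531)²/(8.531+2.943) = 39726867856/6262691925 ≈ 6.343 in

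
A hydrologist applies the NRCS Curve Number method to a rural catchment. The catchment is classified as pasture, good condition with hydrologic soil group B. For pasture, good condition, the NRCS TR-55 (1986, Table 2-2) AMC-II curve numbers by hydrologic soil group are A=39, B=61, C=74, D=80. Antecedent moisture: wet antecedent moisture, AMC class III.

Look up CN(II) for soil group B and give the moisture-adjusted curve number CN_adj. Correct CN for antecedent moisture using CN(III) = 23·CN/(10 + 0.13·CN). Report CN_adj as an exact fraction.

NRCS table: pasture, good condition, soil group B → CN(II) = 61
CN(III) from CN(II)=61: (23·61)/(10 + 0.13·61) = 140300/1793 ≈ 78.249

CN_adj = 140300/1793 ≈ 78.249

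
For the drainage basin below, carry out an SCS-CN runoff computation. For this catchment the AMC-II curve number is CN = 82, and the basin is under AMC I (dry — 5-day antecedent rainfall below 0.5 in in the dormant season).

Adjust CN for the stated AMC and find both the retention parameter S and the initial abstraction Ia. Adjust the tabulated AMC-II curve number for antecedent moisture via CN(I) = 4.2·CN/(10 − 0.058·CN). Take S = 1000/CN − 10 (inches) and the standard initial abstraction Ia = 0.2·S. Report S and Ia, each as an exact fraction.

CN(I) from CN(II)=82: (4.2·82)/(10 − 0.058·82) = 28700/437 ≈ 65.675
Retention S: 1000/CN − 10 with CN=65.675 → S = 1500/287 ≈ 5.226 in
Ia = 0.2·(1500/287) = 300/287 in ≈ 1.045 in

S = 1500/287 in ≈ 5.226 in; Ia = 300/287 in ≈ 1.045 in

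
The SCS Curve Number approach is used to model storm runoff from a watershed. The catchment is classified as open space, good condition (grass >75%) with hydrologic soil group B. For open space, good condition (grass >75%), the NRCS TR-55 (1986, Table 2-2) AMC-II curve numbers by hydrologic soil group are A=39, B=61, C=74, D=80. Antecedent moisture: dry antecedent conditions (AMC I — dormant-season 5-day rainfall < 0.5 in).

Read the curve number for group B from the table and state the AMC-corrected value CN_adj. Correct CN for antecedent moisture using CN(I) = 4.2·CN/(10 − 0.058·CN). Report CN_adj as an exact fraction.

CN_adj = 42700/1077 ≈ 39.647

NRCS table: open space, good condition (grass >75%), soil group B → CN(II) = 61
Adjust CN=61 to AMC I: 4.2·61/(10 − 0.058·61) → (1281/5) ÷ (3231/500) = 42700/1077 ≈ 39.647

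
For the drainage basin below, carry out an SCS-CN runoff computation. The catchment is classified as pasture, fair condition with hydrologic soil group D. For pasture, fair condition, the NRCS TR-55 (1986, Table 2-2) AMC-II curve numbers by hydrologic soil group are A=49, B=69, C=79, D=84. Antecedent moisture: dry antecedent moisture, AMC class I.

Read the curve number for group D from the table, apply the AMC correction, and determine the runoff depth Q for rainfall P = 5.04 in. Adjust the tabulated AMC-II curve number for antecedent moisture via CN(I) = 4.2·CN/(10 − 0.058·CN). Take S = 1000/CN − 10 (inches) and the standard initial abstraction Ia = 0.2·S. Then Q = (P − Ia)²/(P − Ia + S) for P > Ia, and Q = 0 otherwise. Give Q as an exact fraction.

Q = 1038130178/526807575 in ≈ 1.971 in

NRCS table: pasture, fair condition, soil group D → CN(II) = 84
Adjust CN=84 to AMC I: 4.2·84/(10 − 0.058·84) → (1764/5) ÷ (641/125) = 44100/641 ≈ 68.799
S = 1000/(44100/641) − 10 = 2000/441 in ≈ 4.535 in
Initial abstraction Ia = S/5 = (2000/441)/5 = 400/441 ≈ 0.907 in
Since P=5.040 > Ia=0.907: effective rainfall P−Ia = 45566/11025 in
Runoff Q = (P−Ia)²/(P−Ia+S) = (4.133)²/(4.133+4.535) = 1038130178/526807575 ≈ 1.971 in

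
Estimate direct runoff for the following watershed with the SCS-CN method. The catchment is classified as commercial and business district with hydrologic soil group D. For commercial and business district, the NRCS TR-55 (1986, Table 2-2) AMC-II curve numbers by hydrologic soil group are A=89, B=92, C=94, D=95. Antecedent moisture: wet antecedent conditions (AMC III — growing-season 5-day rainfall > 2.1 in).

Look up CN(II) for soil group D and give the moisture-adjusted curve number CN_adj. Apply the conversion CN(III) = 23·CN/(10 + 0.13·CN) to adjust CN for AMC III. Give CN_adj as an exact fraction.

CN_adj = 43700/447 ≈ 97.763

NRCS table: commercial and business district, soil group D → CN(II) = 95
CN(III) from CN(II)=95: (23·95)/(10 + 0.13·95) = 43700/447 ≈ 97.763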